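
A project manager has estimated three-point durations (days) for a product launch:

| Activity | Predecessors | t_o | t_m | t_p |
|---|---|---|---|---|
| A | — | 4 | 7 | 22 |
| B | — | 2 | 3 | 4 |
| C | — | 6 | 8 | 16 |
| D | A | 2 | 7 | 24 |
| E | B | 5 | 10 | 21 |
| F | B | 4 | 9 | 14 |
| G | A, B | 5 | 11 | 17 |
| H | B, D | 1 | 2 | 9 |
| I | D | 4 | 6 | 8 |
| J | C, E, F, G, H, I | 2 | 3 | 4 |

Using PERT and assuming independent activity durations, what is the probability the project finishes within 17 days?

te_A = (4 + 4·7 + 22)/6 = 54/6 = 9; σ²_A = ((22−4)/6)² = 9.000
te_B = (2 + 4·3 + 4)/6 = 18/6 = 3; σ²_B = ((4−2)/6)² = 0.111
te_C = (6 + 4·8 + 16)/6 = 54/6 = 9; σ²_C = ((16−6)/6)² = 2.778
te_D = (2 + 4·7 + 24)/6 = 54/6 = 9; σ²_D = ((24−2)/6)² = 13.444
te_E = (5 + 4·10 + 21)/6 = 66/6 = 11; σ²_E = ((21−5)/6)² = 7.111
te_F = (4 + 4·9 + 14)/6 = 54/6 = 9; σ²_F = ((14−4)/6)² = 2.778
te_G = (5 + 4·11 + 17)/6 = 66/6 = 11; σ²_G = ((17−5)/6)² = 4.000
te_H = (1 + 4·2 + 9)/6 = 18/6 = 3; σ²_H = ((9−1)/6)² = 1.778
te_I = (4 + 4·6 + 8)/6 = 36/6 = 6; σ²_I = ((8−4)/6)² = 0.444
te_J = (2 + 4·3 + 4)/6 = 18/6 = 3; σ²_J = ((4−2)/6)² = 0.111

Forward pass:
ES_A = 0; EF_A = 9
ES_B = 0; EF_B = 3
ES_C = 0; EF_C = 9
ES_D = 9; EF_D = 9+9 = 18
ES_E = 3; EF_E = 3+11 = 14
ES_F = 3; EF_F = 3+9 = 12
ES_G = max(EF_A=9, EF_B=3) = 9; EF_G = 9+11 = 20
ES_H = max(EF_B=3, EF_D=18) = 18; EF_H = 18+3 = 21
ES_I = 18; EF_I = 18+6 = 24
ES_J = max(EF_C=9, EF_E=14, EF_F=12, EF_G=20, EF_H=21, EF_I=24) = 24; EF_J = 24+3 = 27
Expected project duration μ = 27 days. Critical path: A → D → I → J.

Variance along critical path = 9.000 + 13.444 + 0.444 + 0.111 = 23.000; σ = √23.000 = 4.796 days.
Z = (17 − 27) / 4.796 = -2.085
P(T ≤ 17) = Φ(-2.085) ≈ 0.019

0.019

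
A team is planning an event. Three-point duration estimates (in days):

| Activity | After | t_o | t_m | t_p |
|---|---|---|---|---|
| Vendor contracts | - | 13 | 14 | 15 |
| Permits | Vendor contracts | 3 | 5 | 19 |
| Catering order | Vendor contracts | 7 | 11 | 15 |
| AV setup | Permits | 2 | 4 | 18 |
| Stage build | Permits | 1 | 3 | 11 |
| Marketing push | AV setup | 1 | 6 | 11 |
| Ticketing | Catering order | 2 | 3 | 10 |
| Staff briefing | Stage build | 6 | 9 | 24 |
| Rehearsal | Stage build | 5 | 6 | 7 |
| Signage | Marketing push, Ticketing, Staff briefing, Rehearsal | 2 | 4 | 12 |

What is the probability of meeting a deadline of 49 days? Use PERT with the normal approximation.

te_Vendor contracts = (13 + 4·14 + 15)/6 = 84/6 = 14; σ²_Vendor contracts = ((15−13)/6)² = 0.111
te_Permits = (3 + 4·5 + 19)/6 = 42/6 = 7; σ²_Permits = ((19−3)/6)² = 7.111
te_Catering order = (7 + 4·11 + 15)/6 = 66/6 = 11; σ²_Catering order = ((15−7)/6)² = 1.778
te_AV setup = (2 + 4·4 + 18)/6 = 36/6 = 6; σ²_AV setup = ((18−2)/6)² = 7.111
te_Stage build = (1 + 4·3 + 11)/6 = 24/6 = 4; σ²_Stage build = ((11−1)/6)² = 2.778
te_Marketing push = (1 + 4·6 + 11)/6 = 36/6 = 6; σ²_Marketing push = ((11−1)/6)² = 2.778
te_Ticketing = (2 + 4·3 + 10)/6 = 24/6 = 4; σ²_Ticketing = ((10−2)/6)² = 1.778
te_Staff briefing = (6 + 4·9 + 24)/6 = 66/6 = 11; σ²_Staff briefing = ((24−6)/6)² = 9.000
te_Rehearsal = (5 + 4·6 + 7)/6 = 36/6 = 6; σ²_Rehearsal = ((7−5)/6)² = 0.111
te_Signage = (2 + 4·4 + 12)/6 = 30/6 = 5; σ²_Signage = ((12−2)/6)² = 2.778

Forward pass:
ES_Vendor contracts = 0; EF_Vendor contracts = 14
ES_Permits = 14; EF_Permits = 14+7 = 21
ES_Catering order = 14; EF_Catering order = 14+11 = 25
ES_AV setup = 21; EF_AV setup = 21+6 = 27
ES_Stage build = 21; EF_Stage build = 21+4 = 25
ES_Marketing push = 27; EF_Marketing push = 27+6 = 33
ES_Ticketing = 25; EF_Ticketing = 25+4 = 29
ES_Staff briefing = 25; EF_Staff briefing = 25+11 = 36
ES_Rehearsal = 25; EF_Rehearsal = 25+6 = 31
ES_Signage = max(EF_Marketing push=33, EF_Ticketing=29, EF_Staff briefing=36, EF_Rehearsal=31) = 36; EF_Signage = 36+5 = 41
Expected project duration μ = 41 days. Critical path: Vendor contracts → Permits → Stage build → Staff briefing → Signage.

Variance along critical path = 0.111 + 7.111 + 2.778 + 9.000 + 2.778 = 21.778; σ = √21.778 = 4.667 days.
Z = (49 − 41) / 4.667 = 1.714
P(T ≤ 49) = Φ(1.714) ≈ 0.957

0.957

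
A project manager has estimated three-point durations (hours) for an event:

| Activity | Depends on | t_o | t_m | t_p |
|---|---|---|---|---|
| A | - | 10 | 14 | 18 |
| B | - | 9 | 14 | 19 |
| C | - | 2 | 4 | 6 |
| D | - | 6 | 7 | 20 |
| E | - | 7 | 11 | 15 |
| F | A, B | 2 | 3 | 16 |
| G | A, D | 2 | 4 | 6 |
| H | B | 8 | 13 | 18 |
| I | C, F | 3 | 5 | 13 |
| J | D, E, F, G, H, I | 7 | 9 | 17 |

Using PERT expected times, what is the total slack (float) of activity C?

17 hours

te_A = (10 + 4·14 + 18)/6 = 84/6 = 14
te_B = (9 + 4·14 + 19)/6 = 84/6 = 14
te_C = (2 + 4·4 + 6)/6 = 24/6 = 4
te_D = (6 + 4·7 + 20)/6 = 54/6 = 9
te_E = (7 + 4·11 + 15)/6 = 66/6 = 11
te_F = (2 + 4·3 + 16)/6 = 30/6 = 5
te_G = (2 + 4·4 + 6)/6 = 24/6 = 4
te_H = (8 + 4·13 + 18)/6 = 78/6 = 13
te_I = (3 + 4·5 + 13)/6 = 36/6 = 6
te_J = (7 + 4·9 + 17)/6 = 60/6 = 10

Forward pass:
ES_A = 0; EF_A = 14
ES_B = 0; EF_B = 14
ES_C = 0; EF_C = 4
ES_D = 0; EF_D = 9
ES_E = 0; EF_E = 11
ES_F = max(EF_A=14, EF_B=14) = 14; EF_F = 14+5 = 19
ES_G = max(EF_A=14, EF_D=9) = 14; EF_G = 14+4 = 18
ES_H = 14; EF_H = 14+13 = 27
ES_I = max(EF_C=4, EF_F=19) = 19; EF_I = 19+6 = 25
ES_J = max(EF_D=9, EF_E=11, EF_F=19, EF_G=18, EF_H=27, EF_I=25) = 27; EF_J = 27+10 = 37
Expected project duration μ = 37 hours. Critical path: B → H → J.

Backward pass:
LF_J = 37; LS_J = 37−10 = 27
LF_I = LS_J = 27; LS_I = 27−6 = 21
LF_H = LS_J = 27; LS_H = 27−13 = 14
LF_G = LS_J = 27; LS_G = 27−4 = 23
LF_F = min(LS_I=21, LS_J=27) = 21; LS_F = 21−5 = 16
LF_E = LS_J = 27; LS_E = 27−11 = 16
LF_D = min(LS_G=23, LS_J=27) = 23; LS_D = 23−9 = 14
LF_C = LS_I = 21; LS_C = 21−4 = 17
LF_B = min(LS_F=16, LS_H=14) = 14; LS_B = 14−14 = 0
LF_A = min(LS_F=16, LS_G=23) = 16; LS_A = 16−14 = 2
Slack_C = LS_C − ES_C = 17 − 0 = 17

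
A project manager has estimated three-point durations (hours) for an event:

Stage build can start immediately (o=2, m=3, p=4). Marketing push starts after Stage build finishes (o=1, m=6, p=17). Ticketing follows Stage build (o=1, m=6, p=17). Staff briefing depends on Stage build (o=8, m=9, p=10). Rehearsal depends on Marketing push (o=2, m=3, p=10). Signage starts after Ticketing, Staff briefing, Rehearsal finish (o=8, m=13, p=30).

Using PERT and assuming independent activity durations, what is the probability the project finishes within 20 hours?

0.029

te_Stage build = (2 + 4·3 + 4)/6 = 18/6 = 3; σ²_Stage build = ((4−2)/6)² = 0.111
te_Marketing push = (1 + 4·6 + 17)/6 = 42/6 = 7; σ²_Marketing push = ((17−1)/6)² = 7.111
te_Ticketing = (1 + 4·6 + 17)/6 = 42/6 = 7; σ²_Ticketing = ((17−1)/6)² = 7.111
te_Staff briefing = (8 + 4·9 + 10)/6 = 54/6 = 9; σ²_Staff briefing = ((10−8)/6)² = 0.111
te_Rehearsal = (2 + 4·3 + 10)/6 = 24/6 = 4; σ²_Rehearsal = ((10−2)/6)² = 1.778
te_Signage = (8 + 4·13 + 30)/6 = 90/6 = 15; σ²_Signage = ((30−8)/6)² = 13.444

Forward pass:
ES_Stage build = 0; EF_Stage build = 3
ES_Marketing push = 3; EF_Marketing push = 3+7 = 10
ES_Ticketing = 3; EF_Ticketing = 3+7 = 10
ES_Staff briefing = 3; EF_Staff briefing = 3+9 = 12
ES_Rehearsal = 10; EF_Rehearsal = 10+4 = 14
ES_Signage = max(EF_Ticketing=10, EF_Staff briefing=12, EF_Rehearsal=14) = 14; EF_Signage = 14+15 = 29
Expected project duration μ = 29 hours. Critical path: Stage build → Marketing push → Rehearsal → Signage.

Variance along critical path = 0.111 + 7.111 + 1.778 + 13.444 = 22.444; σ = √22.444 = 4.738 hours.
Z = (20 − 29) / 4.738 = -1.900
P(T ≤ 20) = Φ(-1.900) ≈ 0.029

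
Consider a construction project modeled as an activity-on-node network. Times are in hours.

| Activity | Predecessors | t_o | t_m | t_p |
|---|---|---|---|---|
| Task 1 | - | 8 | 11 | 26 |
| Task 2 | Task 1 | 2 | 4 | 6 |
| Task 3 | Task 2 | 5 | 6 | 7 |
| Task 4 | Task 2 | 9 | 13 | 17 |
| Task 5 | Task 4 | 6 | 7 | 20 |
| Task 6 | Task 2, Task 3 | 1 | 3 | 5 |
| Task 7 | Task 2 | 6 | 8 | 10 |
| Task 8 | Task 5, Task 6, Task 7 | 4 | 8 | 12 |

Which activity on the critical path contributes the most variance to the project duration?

te_Task 1 = (8 + 4·11 + 26)/6 = 78/6 = 13; σ²_Task 1 = ((26−8)/6)² = 9.000
te_Task 2 = (2 + 4·4 + 6)/6 = 24/6 = 4; σ²_Task 2 = ((6−2)/6)² = 0.444
te_Task 3 = (5 + 4·6 + 7)/6 = 36/6 = 6; σ²_Task 3 = ((7−5)/6)² = 0.111
te_Task 4 = (9 + 4·13 + 17)/6 = 78/6 = 13; σ²_Task 4 = ((17−9)/6)² = 1.778
te_Task 5 = (6 + 4·7 + 20)/6 = 54/6 = 9; σ²_Task 5 = ((20−6)/6)² = 5.444
te_Task 6 = (1 + 4·3 + 5)/6 = 18/6 = 3; σ²_Task 6 = ((5−1)/6)² = 0.444
te_Task 7 = (6 + 4·8 + 10)/6 = 48/6 = 8; σ²_Task 7 = ((10−6)/6)² = 0.444
te_Task 8 = (4 + 4·8 + 12)/6 = 48/6 = 8; σ²_Task 8 = ((12−4)/6)² = 1.778

Forward pass:
ES_Task 1 = 0; EF_Task 1 = 13
ES_Task 2 = 13; EF_Task 2 = 13+4 = 17
ES_Task 3 = 17; EF_Task 3 = 17+6 = 23
ES_Task 4 = 17; EF_Task 4 = 17+13 = 30
ES_Task 5 = 30; EF_Task 5 = 30+9 = 39
ES_Task 6 = max(EF_Task 2=17, EF_Task 3=23) = 23; EF_Task 6 = 23+3 = 26
ES_Task 7 = 17; EF_Task 7 = 17+8 = 25
ES_Task 8 = max(EF_Task 5=39, EF_Task 6=26, EF_Task 7=25) = 39; EF_Task 8 = 39+8 = 47
Expected project duration μ = 47 hours. Critical path: Task 1 → Task 2 → Task 4 → Task 5 → Task 8.

Variances on critical path: σ²_Task 1=9.000, σ²_Task 2=0.444, σ²_Task 4=1.778, σ²_Task 5=5.444, σ²_Task 8=1.778.
Largest is σ²_Task 1 = 9.000.

Task 1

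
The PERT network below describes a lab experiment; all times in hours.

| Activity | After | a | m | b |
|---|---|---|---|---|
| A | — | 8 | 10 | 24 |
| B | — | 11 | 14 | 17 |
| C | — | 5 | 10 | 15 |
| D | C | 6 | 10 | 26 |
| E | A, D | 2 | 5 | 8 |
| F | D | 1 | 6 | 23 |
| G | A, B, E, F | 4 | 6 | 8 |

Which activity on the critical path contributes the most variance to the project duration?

te_A = (8 + 4·10 + 24)/6 = 72/6 = 12; σ²_A = ((24−8)/6)² = 7.111
te_B = (11 + 4·14 + 17)/6 = 84/6 = 14; σ²_B = ((17−11)/6)² = 1.000
te_C = (5 + 4·10 + 15)/6 = 60/6 = 10; σ²_C = ((15−5)/6)² = 2.778
te_D = (6 + 4·10 + 26)/6 = 72/6 = 12; σ²_D = ((26−6)/6)² = 11.111
te_E = (2 + 4·5 + 8)/6 = 30/6 = 5; σ²_E = ((8−2)/6)² = 1.000
te_F = (1 + 4·6 + 23)/6 = 48/6 = 8; σ²_F = ((23−1)/6)² = 13.444
te_G = (4 + 4·6 + 8)/6 = 36/6 = 6; σ²_G = ((8−4)/6)² = 0.444

Forward pass:
ES_A = 0; EF_A = 12
ES_B = 0; EF_B = 14
ES_C = 0; EF_C = 10
ES_D = 10; EF_D = 10+12 = 22
ES_E = max(EF_A=12, EF_D=22) = 22; EF_E = 22+5 = 27
ES_F = 22; EF_F = 22+8 = 30
ES_G = max(EF_A=12, EF_B=14, EF_E=27, EF_F=30) = 30; EF_G = 30+6 = 36
Expected project duration μ = 36 hours. Critical path: C → D → F → G.

Variances on critical path: σ²_C=2.778, σ²_D=11.111, σ²_F=13.444, σ²_G=0.444.
Largest is σ²_F = 13.444.

F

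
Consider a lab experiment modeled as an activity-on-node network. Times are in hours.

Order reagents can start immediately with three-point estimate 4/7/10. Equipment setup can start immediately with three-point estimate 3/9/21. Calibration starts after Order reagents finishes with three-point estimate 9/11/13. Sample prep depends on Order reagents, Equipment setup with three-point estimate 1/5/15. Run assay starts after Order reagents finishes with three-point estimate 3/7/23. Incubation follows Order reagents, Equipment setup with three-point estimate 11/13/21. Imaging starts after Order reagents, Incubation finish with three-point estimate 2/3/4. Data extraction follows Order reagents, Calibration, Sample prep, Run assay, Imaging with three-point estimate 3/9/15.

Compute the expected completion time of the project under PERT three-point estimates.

36 hours

te_Order reagents = (4 + 4·7 + 10)/6 = 42/6 = 7
te_Equipment setup = (3 + 4·9 + 21)/6 = 60/6 = 10
te_Calibration = (9 + 4·11 + 13)/6 = 66/6 = 11
te_Sample prep = (1 + 4·5 + 15)/6 = 36/6 = 6
te_Run assay = (3 + 4·7 + 23)/6 = 54/6 = 9
te_Incubation = (11 + 4·13 + 21)/6 = 84/6 = 14
te_Imaging = (2 + 4·3 + 4)/6 = 18/6 = 3
te_Data extraction = (3 + 4·9 + 15)/6 = 54/6 = 9

Forward pass:
ES_Order reagents = 0; EF_Order reagents = 7
ES_Equipment setup = 0; EF_Equipment setup = 10
ES_Calibration = 7; EF_Calibration = 7+11 = 18
ES_Sample prep = max(EF_Order reagents=7, EF_Equipment setup=10) = 10; EF_Sample prep = 10+6 = 16
ES_Run assay = 7; EF_Run assay = 7+9 = 16
ES_Incubation = max(EF_Order reagents=7, EF_Equipment setup=10) = 10; EF_Incubation = 10+14 = 24
ES_Imaging = max(EF_Order reagents=7, EF_Incubation=24) = 24; EF_Imaging = 24+3 = 27
ES_Data extraction = max(EF_Order reagents=7, EF_Calibration=18, EF_Sample prep=16, EF_Run assay=16, EF_Imaging=27) = 27; EF_Data extraction = 27+9 = 36
Expected project duration μ = 36 hours. Critical path: Equipment setup → Incubation → Imaging → Data extraction.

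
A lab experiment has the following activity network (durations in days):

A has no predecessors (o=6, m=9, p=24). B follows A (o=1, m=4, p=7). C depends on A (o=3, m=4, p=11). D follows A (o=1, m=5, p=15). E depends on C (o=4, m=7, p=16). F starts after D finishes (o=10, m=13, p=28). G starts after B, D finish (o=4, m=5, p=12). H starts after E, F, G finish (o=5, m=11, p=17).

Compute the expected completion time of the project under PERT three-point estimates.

43 days

te_A = (6 + 4·9 + 24)/6 = 66/6 = 11
te_B = (1 + 4·4 + 7)/6 = 24/6 = 4
te_C = (3 + 4·4 + 11)/6 = 30/6 = 5
te_D = (1 + 4·5 + 15)/6 = 36/6 = 6
te_E = (4 + 4·7 + 16)/6 = 48/6 = 8
te_F = (10 + 4·13 + 28)/6 = 90/6 = 15
te_G = (4 + 4·5 + 12)/6 = 36/6 = 6
te_H = (5 + 4·11 + 17)/6 = 66/6 = 11

Forward pass:
ES_A = 0; EF_A = 11
ES_B = 11; EF_B = 11+4 = 15
ES_C = 11; EF_C = 11+5 = 16
ES_D = 11; EF_D = 11+6 = 17
ES_E = 16; EF_E = 16+8 = 24
ES_F = 17; EF_F = 17+15 = 32
ES_G = max(EF_B=15, EF_D=17) = 17; EF_G = 17+6 = 23
ES_H = max(EF_E=24, EF_F=32, EF_G=23) = 32; EF_H = 32+11 = 43
Expected project duration μ = 43 days. Critical path: A → D → F → H.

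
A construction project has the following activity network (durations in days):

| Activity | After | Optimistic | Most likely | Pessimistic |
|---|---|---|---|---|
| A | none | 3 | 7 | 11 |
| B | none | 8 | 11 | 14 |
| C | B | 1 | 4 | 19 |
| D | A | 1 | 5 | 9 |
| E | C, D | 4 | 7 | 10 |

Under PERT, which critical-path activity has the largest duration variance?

C

te_A = (3 + 4·7 + 11)/6 = 42/6 = 7; σ²_A = ((11−3)/6)² = 1.778
te_B = (8 + 4·11 + 14)/6 = 66/6 = 11; σ²_B = ((14−8)/6)² = 1.000
te_C = (1 + 4·4 + 19)/6 = 36/6 = 6; σ²_C = ((19−1)/6)² = 9.000
te_D = (1 + 4·5 + 9)/6 = 30/6 = 5; σ²_D = ((9−1)/6)² = 1.778
te_E = (4 + 4·7 + 10)/6 = 42/6 = 7; σ²_E = ((10−4)/6)² = 1.000

Forward pass:
ES_A = 0; EF_A = 7
ES_B = 0; EF_B = 11
ES_C = 11; EF_C = 11+6 = 17
ES_D = 7; EF_D = 7+5 = 12
ES_E = max(EF_C=17, EF_D=12) = 17; EF_E = 17+7 = 24
Expected project duration μ = 24 days. Critical path: B → C → E.

Variances on critical path: σ²_B=1.000, σ²_C=9.000, σ²_E=1.000.
Largest is σ²_C = 9.000.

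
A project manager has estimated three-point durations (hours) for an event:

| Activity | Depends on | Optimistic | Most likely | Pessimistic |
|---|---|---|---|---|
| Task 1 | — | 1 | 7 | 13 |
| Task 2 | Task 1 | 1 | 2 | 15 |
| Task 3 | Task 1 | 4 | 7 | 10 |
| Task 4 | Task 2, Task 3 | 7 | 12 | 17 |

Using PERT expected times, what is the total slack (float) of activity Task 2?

te_Task 1 = (1 + 4·7 + 13)/6 = 42/6 = 7
te_Task 2 = (1 + 4·2 + 15)/6 = 24/6 = 4
te_Task 3 = (4 + 4·7 + 10)/6 = 42/6 = 7
te_Task 4 = (7 + 4·12 + 17)/6 = 72/6 = 12

Forward pass:
ES_Task 1 = 0; EF_Task 1 = 7
ES_Task 2 = 7; EF_Task 2 = 7+4 = 11
ES_Task 3 = 7; EF_Task 3 = 7+7 = 14
ES_Task 4 = max(EF_Task 2=11, EF_Task 3=14) = 14; EF_Task 4 = 14+12 = 26
Expected project duration μ = 26 hours. Critical path: Task 1 → Task 3 → Task 4.

Backward pass:
LF_Task 4 = 26; LS_Task 4 = 26−12 = 14
LF_Task 3 = LS_Task 4 = 14; LS_Task 3 = 14−7 = 7
LF_Task 2 = LS_Task 4 = 14; LS_Task 2 = 14−4 = 10
LF_Task 1 = min(LS_Task 2=10, LS_Task 3=7) = 7; LS_Task 1 = 7−7 = 0
Slack_Task 2 = LS_Task 2 − ES_Task 2 = 10 − 7 = 3

3 hours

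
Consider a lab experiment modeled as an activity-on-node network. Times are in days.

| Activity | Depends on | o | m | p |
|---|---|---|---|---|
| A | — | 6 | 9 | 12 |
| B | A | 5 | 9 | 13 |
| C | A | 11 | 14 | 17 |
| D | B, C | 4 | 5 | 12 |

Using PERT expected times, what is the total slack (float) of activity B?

te_A = (6 + 4·9 + 12)/6 = 54/6 = 9
te_B = (5 + 4·9 + 13)/6 = 54/6 = 9
te_C = (11 + 4·14 + 17)/6 = 84/6 = 14
te_D = (4 + 4·5 + 12)/6 = 36/6 = 6

Forward pass:
ES_A = 0; EF_A = 9
ES_B = 9; EF_B = 9+9 = 18
ES_C = 9; EF_C = 9+14 = 23
ES_D = max(EF_B=18, EF_C=23) = 23; EF_D = 23+6 = 29
Expected project duration μ = 29 days. Critical path: A → C → D.

Backward pass:
LF_D = 29; LS_D = 29−6 = 23
LF_C = LS_D = 23; LS_C = 23−14 = 9
LF_B = LS_D = 23; LS_B = 23−9 = 14
LF_A = min(LS_B=14, LS_C=9) = 9; LS_A = 9−9 = 0
Slack_B = LS_B − ES_B = 14 − 9 = 5

5 days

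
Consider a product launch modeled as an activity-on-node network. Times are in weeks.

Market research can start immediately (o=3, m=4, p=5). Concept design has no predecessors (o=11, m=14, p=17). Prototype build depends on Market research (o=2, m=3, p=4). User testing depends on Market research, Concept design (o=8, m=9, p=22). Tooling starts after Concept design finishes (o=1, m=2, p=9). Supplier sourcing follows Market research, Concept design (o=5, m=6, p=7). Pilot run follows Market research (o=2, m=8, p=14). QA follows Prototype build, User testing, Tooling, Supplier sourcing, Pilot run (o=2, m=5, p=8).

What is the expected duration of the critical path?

te_Market research = (3 + 4·4 + 5)/6 = 24/6 = 4
te_Concept design = (11 + 4·14 + 17)/6 = 84/6 = 14
te_Prototype build = (2 + 4·3 + 4)/6 = 18/6 = 3
te_User testing = (8 + 4·9 + 22)/6 = 66/6 = 11
te_Tooling = (1 + 4·2 + 9)/6 = 18/6 = 3
te_Supplier sourcing = (5 + 4·6 + 7)/6 = 36/6 = 6
te_Pilot run = (2 + 4·8 + 14)/6 = 48/6 = 8
te_QA = (2 + 4·5 + 8)/6 = 30/6 = 5

Forward pass:
ES_Market research = 0; EF_Market research = 4
ES_Concept design = 0; EF_Concept design = 14
ES_Prototype build = 4; EF_Prototype build = 4+3 = 7
ES_User testing = max(EF_Market research=4, EF_Concept design=14) = 14; EF_User testing = 14+11 = 25
ES_Tooling = 14; EF_Tooling = 14+3 = 17
ES_Supplier sourcing = max(EF_Market research=4, EF_Concept design=14) = 14; EF_Supplier sourcing = 14+6 = 20
ES_Pilot run = 4; EF_Pilot run = 4+8 = 12
ES_QA = max(EF_Prototype build=7, EF_User testing=25, EF_Tooling=17, EF_Supplier sourcing=20, EF_Pilot run=12) = 25; EF_QA = 25+5 = 30
Expected project duration μ = 30 weeks. Critical path: Concept design → User testing → QA.

30 weeks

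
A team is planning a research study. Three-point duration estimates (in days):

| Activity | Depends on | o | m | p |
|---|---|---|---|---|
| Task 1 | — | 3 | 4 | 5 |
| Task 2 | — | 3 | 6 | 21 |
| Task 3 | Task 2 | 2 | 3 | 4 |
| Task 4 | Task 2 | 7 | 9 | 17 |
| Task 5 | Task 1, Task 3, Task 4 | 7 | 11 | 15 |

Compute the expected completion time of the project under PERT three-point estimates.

te_Task 1 = (3 + 4·4 + 5)/6 = 24/6 = 4
te_Task 2 = (3 + 4·6 + 21)/6 = 48/6 = 8
te_Task 3 = (2 + 4·3 + 4)/6 = 18/6 = 3
te_Task 4 = (7 + 4·9 + 17)/6 = 60/6 = 10
te_Task 5 = (7 + 4·11 + 15)/6 = 66/6 = 11

Forward pass:
ES_Task 1 = 0; EF_Task 1 = 4
ES_Task 2 = 0; EF_Task 2 = 8
ES_Task 3 = 8; EF_Task 3 = 8+3 = 11
ES_Task 4 = 8; EF_Task 4 = 8+10 = 18
ES_Task 5 = max(EF_Task 1=4, EF_Task 3=11, EF_Task 4=18) = 18; EF_Task 5 = 18+11 = 29
Expected project duration μ = 29 days. Critical path: Task 2 → Task 4 → Task 5.

29 days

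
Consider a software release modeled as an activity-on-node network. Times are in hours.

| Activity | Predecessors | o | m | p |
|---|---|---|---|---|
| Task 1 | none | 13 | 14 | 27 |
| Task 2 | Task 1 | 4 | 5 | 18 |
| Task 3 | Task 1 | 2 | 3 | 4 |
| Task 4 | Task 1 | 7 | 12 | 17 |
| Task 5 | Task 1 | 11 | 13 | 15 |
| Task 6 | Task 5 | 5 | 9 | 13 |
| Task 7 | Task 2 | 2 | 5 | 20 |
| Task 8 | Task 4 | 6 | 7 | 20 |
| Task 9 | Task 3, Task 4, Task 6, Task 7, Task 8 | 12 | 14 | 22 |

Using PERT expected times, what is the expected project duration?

te_Task 1 = (13 + 4·14 + 27)/6 = 96/6 = 16
te_Task 2 = (4 + 4·5 + 18)/6 = 42/6 = 7
te_Task 3 = (2 + 4·3 + 4)/6 = 18/6 = 3
te_Task 4 = (7 + 4·12 + 17)/6 = 72/6 = 12
te_Task 5 = (11 + 4·13 + 15)/6 = 78/6 = 13
te_Task 6 = (5 + 4·9 + 13)/6 = 54/6 = 9
te_Task 7 = (2 + 4·5 + 20)/6 = 42/6 = 7
te_Task 8 = (6 + 4·7 + 20)/6 = 54/6 = 9
te_Task 9 = (12 + 4·14 + 22)/6 = 90/6 = 15

Forward pass:
ES_Task 1 = 0; EF_Task 1 = 16
ES_Task 2 = 16; EF_Task 2 = 16+7 = 23
ES_Task 3 = 16; EF_Task 3 = 16+3 = 19
ES_Task 4 = 16; EF_Task 4 = 16+12 = 28
ES_Task 5 = 16; EF_Task 5 = 16+13 = 29
ES_Task 6 = 29; EF_Task 6 = 29+9 = 38
ES_Task 7 = 23; EF_Task 7 = 23+7 = 30
ES_Task 8 = 28; EF_Task 8 = 28+9 = 37
ES_Task 9 = max(EF_Task 3=19, EF_Task 4=28, EF_Task 6=38, EF_Task 7=30, EF_Task 8=37) = 38; EF_Task 9 = 38+15 = 53
Expected project duration μ = 53 hours. Critical path: Task 1 → Task 5 → Task 6 → Task 9.

53 hours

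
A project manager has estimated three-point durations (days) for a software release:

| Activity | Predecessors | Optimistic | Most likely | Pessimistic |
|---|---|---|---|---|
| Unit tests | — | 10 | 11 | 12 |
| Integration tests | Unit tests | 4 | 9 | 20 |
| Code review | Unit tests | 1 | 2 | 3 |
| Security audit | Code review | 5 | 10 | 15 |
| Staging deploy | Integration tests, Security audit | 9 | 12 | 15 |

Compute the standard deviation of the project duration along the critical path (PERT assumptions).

2.00 days

te_Unit tests = (10 + 4·11 + 12)/6 = 66/6 = 11; σ²_Unit tests = ((12−10)/6)² = 0.111
te_Integration tests = (4 + 4·9 + 20)/6 = 60/6 = 10; σ²_Integration tests = ((20−4)/6)² = 7.111
te_Code review = (1 + 4·2 + 3)/6 = 12/6 = 2; σ²_Code review = ((3−1)/6)² = 0.111
te_Security audit = (5 + 4·10 + 15)/6 = 60/6 = 10; σ²_Security audit = ((15−5)/6)² = 2.778
te_Staging deploy = (9 + 4·12 + 15)/6 = 72/6 = 12; σ²_Staging deploy = ((15−9)/6)² = 1.000

Forward pass:
ES_Unit tests = 0; EF_Unit tests = 11
ES_Integration tests = 11; EF_Integration tests = 11+10 = 21
ES_Code review = 11; EF_Code review = 11+2 = 13
ES_Security audit = 13; EF_Security audit = 13+10 = 23
ES_Staging deploy = max(EF_Integration tests=21, EF_Security audit=23) = 23; EF_Staging deploy = 23+12 = 35
Expected project duration μ = 35 days. Critical path: Unit tests → Code review → Security audit → Staging deploy.

Variance along critical path = 0.111 + 0.111 + 2.778 + 1.000 = 4.000
σ = √4.000 = 2.000 days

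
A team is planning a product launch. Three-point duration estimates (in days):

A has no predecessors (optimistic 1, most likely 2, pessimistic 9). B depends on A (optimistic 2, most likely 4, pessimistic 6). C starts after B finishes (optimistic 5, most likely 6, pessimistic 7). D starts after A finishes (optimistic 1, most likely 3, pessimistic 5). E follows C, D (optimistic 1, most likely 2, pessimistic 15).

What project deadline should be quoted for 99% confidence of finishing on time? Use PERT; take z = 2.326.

23.5 days

te_A = (1 + 4·2 + 9)/6 = 18/6 = 3; σ²_A = ((9−1)/6)² = 1.778
te_B = (2 + 4·4 + 6)/6 = 24/6 = 4; σ²_B = ((6−2)/6)² = 0.444
te_C = (5 + 4·6 + 7)/6 = 36/6 = 6; σ²_C = ((7−5)/6)² = 0.111
te_D = (1 + 4·3 + 5)/6 = 18/6 = 3; σ²_D = ((5−1)/6)² = 0.444
te_E = (1 + 4·2 + 15)/6 = 24/6 = 4; σ²_E = ((15−1)/6)² = 5.444

Forward pass:
ES_A = 0; EF_A = 3
ES_B = 3; EF_B = 3+4 = 7
ES_C = 7; EF_C = 7+6 = 13
ES_D = 3; EF_D = 3+3 = 6
ES_E = max(EF_C=13, EF_D=6) = 13; EF_E = 13+4 = 17
Expected project duration μ = 17 days. Critical path: A → B → C → E.

Variance along critical path = 1.778 + 0.444 + 0.111 + 5.444 = 7.778; σ = 2.789 days.
D = μ + z·σ = 17 + 2.326·2.789 = 23.5 days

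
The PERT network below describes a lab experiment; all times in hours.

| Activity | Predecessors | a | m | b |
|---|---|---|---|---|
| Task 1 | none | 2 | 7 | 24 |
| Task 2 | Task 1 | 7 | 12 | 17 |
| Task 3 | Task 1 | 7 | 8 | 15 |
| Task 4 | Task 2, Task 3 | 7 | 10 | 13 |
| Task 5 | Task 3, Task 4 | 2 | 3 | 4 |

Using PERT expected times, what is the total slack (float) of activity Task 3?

te_Task 1 = (2 + 4·7 + 24)/6 = 54/6 = 9
te_Task 2 = (7 + 4·12 + 17)/6 = 72/6 = 12
te_Task 3 = (7 + 4·8 + 15)/6 = 54/6 = 9
te_Task 4 = (7 + 4·10 + 13)/6 = 60/6 = 10
te_Task 5 = (2 + 4·3 + 4)/6 = 18/6 = 3

Forward pass:
ES_Task 1 = 0; EF_Task 1 = 9
ES_Task 2 = 9; EF_Task 2 = 9+12 = 21
ES_Task 3 = 9; EF_Task 3 = 9+9 = 18
ES_Task 4 = max(EF_Task 2=21, EF_Task 3=18) = 21; EF_Task 4 = 21+10 = 31
ES_Task 5 = max(EF_Task 3=18, EF_Task 4=31) = 31; EF_Task 5 = 31+3 = 34
Expected project duration μ = 34 hours. Critical path: Task 1 → Task 2 → Task 4 → Task 5.

Backward pass:
LF_Task 5 = 34; LS_Task 5 = 34−3 = 31
LF_Task 4 = LS_Task 5 = 31; LS_Task 4 = 31−10 = 21
LF_Task 3 = min(LS_Task 4=21, LS_Task 5=31) = 21; LS_Task 3 = 21−9 = 12
LF_Task 2 = LS_Task 4 = 21; LS_Task 2 = 21−12 = 9
LF_Task 1 = min(LS_Task 2=9, LS_Task 3=12) = 9; LS_Task 1 = 9−9 = 0
Slack_Task 3 = LS_Task 3 − ES_Task 3 = 12 − 9 = 3

3 hours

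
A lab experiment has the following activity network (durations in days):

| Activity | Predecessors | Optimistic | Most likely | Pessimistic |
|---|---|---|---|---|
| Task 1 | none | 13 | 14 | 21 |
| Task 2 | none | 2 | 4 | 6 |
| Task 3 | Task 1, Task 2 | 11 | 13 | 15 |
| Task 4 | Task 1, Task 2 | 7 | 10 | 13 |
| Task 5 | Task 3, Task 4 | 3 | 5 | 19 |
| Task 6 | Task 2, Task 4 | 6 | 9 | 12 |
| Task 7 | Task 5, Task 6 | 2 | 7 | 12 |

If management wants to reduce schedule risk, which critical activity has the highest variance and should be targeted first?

Task 5

te_Task 1 = (13 + 4·14 + 21)/6 = 90/6 = 15; σ²_Task 1 = ((21−13)/6)² = 1.778
te_Task 2 = (2 + 4·4 + 6)/6 = 24/6 = 4; σ²_Task 2 = ((6−2)/6)² = 0.444
te_Task 3 = (11 + 4·13 + 15)/6 = 78/6 = 13; σ²_Task 3 = ((15−11)/6)² = 0.444
te_Task 4 = (7 + 4·10 + 13)/6 = 60/6 = 10; σ²_Task 4 = ((13−7)/6)² = 1.000
te_Task 5 = (3 + 4·5 + 19)/6 = 42/6 = 7; σ²_Task 5 = ((19−3)/6)² = 7.111
te_Task 6 = (6 + 4·9 + 12)/6 = 54/6 = 9; σ²_Task 6 = ((12−6)/6)² = 1.000
te_Task 7 = (2 + 4·7 + 12)/6 = 42/6 = 7; σ²_Task 7 = ((12−2)/6)² = 2.778

Forward pass:
ES_Task 1 = 0; EF_Task 1 = 15
ES_Task 2 = 0; EF_Task 2 = 4
ES_Task 3 = max(EF_Task 1=15, EF_Task 2=4) = 15; EF_Task 3 = 15+13 = 28
ES_Task 4 = max(EF_Task 1=15, EF_Task 2=4) = 15; EF_Task 4 = 15+10 = 25
ES_Task 5 = max(EF_Task 3=28, EF_Task 4=25) = 28; EF_Task 5 = 28+7 = 35
ES_Task 6 = max(EF_Task 2=4, EF_Task 4=25) = 25; EF_Task 6 = 25+9 = 34
ES_Task 7 = max(EF_Task 5=35, EF_Task 6=34) = 35; EF_Task 7 = 35+7 = 42
Expected project duration μ = 42 days. Critical path: Task 1 → Task 3 → Task 5 → Task 7.

Variances on critical path: σ²_Task 1=1.778, σ²_Task 3=0.444, σ²_Task 5=7.111, σ²_Task 7=2.778.
Largest is σ²_Task 5 = 7.111.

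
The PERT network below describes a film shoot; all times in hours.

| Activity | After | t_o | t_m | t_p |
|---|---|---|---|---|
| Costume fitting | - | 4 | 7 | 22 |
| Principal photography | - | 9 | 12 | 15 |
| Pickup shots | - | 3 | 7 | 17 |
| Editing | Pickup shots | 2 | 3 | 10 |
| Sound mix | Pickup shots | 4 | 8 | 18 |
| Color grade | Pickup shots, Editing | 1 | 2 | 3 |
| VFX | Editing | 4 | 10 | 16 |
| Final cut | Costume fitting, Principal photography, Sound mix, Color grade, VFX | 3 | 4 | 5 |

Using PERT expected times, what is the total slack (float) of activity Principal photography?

10 hours

te_Costume fitting = (4 + 4·7 + 22)/6 = 54/6 = 9
te_Principal photography = (9 + 4·12 + 15)/6 = 72/6 = 12
te_Pickup shots = (3 + 4·7 + 17)/6 = 48/6 = 8
te_Editing = (2 + 4·3 + 10)/6 = 24/6 = 4
te_Sound mix = (4 + 4·8 + 18)/6 = 54/6 = 9
te_Color grade = (1 + 4·2 + 3)/6 = 12/6 = 2
te_VFX = (4 + 4·10 + 16)/6 = 60/6 = 10
te_Final cut = (3 + 4·4 + 5)/6 = 24/6 = 4

Forward pass:
ES_Costume fitting = 0; EF_Costume fitting = 9
ES_Principal photography = 0; EF_Principal photography = 12
ES_Pickup shots = 0; EF_Pickup shots = 8
ES_Editing = 8; EF_Editing = 8+4 = 12
ES_Sound mix = 8; EF_Sound mix = 8+9 = 17
ES_Color grade = max(EF_Pickup shots=8, EF_Editing=12) = 12; EF_Color grade = 12+2 = 14
ES_VFX = 12; EF_VFX = 12+10 = 22
ES_Final cut = max(EF_Costume fitting=9, EF_Principal photography=12, EF_Sound mix=17, EF_Color grade=14, EF_VFX=22) = 22; EF_Final cut = 22+4 = 26
Expected project duration μ = 26 hours. Critical path: Pickup shots → Editing → VFX → Final cut.

Backward pass:
LF_Final cut = 26; LS_Final cut = 26−4 = 22
LF_VFX = LS_Final cut = 22; LS_VFX = 22−10 = 12
LF_Color grade = LS_Final cut = 22; LS_Color grade = 22−2 = 20
LF_Sound mix = LS_Final cut = 22; LS_Sound mix = 22−9 = 13
LF_Editing = min(LS_Color grade=20, LS_VFX=12) = 12; LS_Editing = 12−4 = 8
LF_Pickup shots = min(LS_Editing=8, LS_Sound mix=13, LS_Color grade=20) = 8; LS_Pickup shots = 8−8 = 0
LF_Principal photography = LS_Final cut = 22; LS_Principal photography = 22−12 = 10
LF_Costume fitting = LS_Final cut = 22; LS_Costume fitting = 22−9 = 13
Slack_Principal photography = LS_Principal photography − ES_Principal photography = 10 − 0 = 10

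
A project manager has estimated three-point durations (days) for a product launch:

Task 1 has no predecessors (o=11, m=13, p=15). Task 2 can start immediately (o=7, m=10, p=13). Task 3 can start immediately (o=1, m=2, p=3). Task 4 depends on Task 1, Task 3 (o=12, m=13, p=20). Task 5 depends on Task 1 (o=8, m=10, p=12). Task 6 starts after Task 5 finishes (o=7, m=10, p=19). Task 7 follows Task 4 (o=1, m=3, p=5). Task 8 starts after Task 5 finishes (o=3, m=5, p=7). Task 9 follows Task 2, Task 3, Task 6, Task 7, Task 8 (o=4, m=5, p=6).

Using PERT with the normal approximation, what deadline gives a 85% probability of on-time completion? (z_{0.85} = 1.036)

41.3 days

te_Task 1 = (11 + 4·13 + 15)/6 = 78/6 = 13; σ²_Task 1 = ((15−11)/6)² = 0.444
te_Task 2 = (7 + 4·10 + 13)/6 = 60/6 = 10; σ²_Task 2 = ((13−7)/6)² = 1.000
te_Task 3 = (1 + 4·2 + 3)/6 = 12/6 = 2; σ²_Task 3 = ((3−1)/6)² = 0.111
te_Task 4 = (12 + 4·13 + 20)/6 = 84/6 = 14; σ²_Task 4 = ((20−12)/6)² = 1.778
te_Task 5 = (8 + 4·10 + 12)/6 = 60/6 = 10; σ²_Task 5 = ((12−8)/6)² = 0.444
te_Task 6 = (7 + 4·10 + 19)/6 = 66/6 = 11; σ²_Task 6 = ((19−7)/6)² = 4.000
te_Task 7 = (1 + 4·3 + 5)/6 = 18/6 = 3; σ²_Task 7 = ((5−1)/6)² = 0.444
te_Task 8 = (3 + 4·5 + 7)/6 = 30/6 = 5; σ²_Task 8 = ((7−3)/6)² = 0.444
te_Task 9 = (4 + 4·5 + 6)/6 = 30/6 = 5; σ²_Task 9 = ((6−4)/6)² = 0.111

Forward pass:
ES_Task 1 = 0; EF_Task 1 = 13
ES_Task 2 = 0; EF_Task 2 = 10
ES_Task 3 = 0; EF_Task 3 = 2
ES_Task 4 = max(EF_Task 1=13, EF_Task 3=2) = 13; EF_Task 4 = 13+14 = 27
ES_Task 5 = 13; EF_Task 5 = 13+10 = 23
ES_Task 6 = 23; EF_Task 6 = 23+11 = 34
ES_Task 7 = 27; EF_Task 7 = 27+3 = 30
ES_Task 8 = 23; EF_Task 8 = 23+5 = 28
ES_Task 9 = max(EF_Task 2=10, EF_Task 3=2, EF_Task 6=34, EF_Task 7=30, EF_Task 8=28) = 34; EF_Task 9 = 34+5 = 39
Expected project duration μ = 39 days. Critical path: Task 1 → Task 5 → Task 6 → Task 9.

Variance along critical path = 0.444 + 0.444 + 4.000 + 0.111 = 5.000; σ = 2.236 days.
D = μ + z·σ = 39 + 1.036·2.236 = 41.3 days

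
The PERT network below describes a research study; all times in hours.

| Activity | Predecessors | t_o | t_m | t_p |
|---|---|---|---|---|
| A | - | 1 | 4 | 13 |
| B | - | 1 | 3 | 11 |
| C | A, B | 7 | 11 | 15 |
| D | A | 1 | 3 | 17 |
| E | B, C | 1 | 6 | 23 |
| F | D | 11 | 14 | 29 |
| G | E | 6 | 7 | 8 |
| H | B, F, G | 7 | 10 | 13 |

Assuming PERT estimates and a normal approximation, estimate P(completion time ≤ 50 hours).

te_A = (1 + 4·4 + 13)/6 = 30/6 = 5; σ²_A = ((13−1)/6)² = 4.000
te_B = (1 + 4·3 + 11)/6 = 24/6 = 4; σ²_B = ((11−1)/6)² = 2.778
te_C = (7 + 4·11 + 15)/6 = 66/6 = 11; σ²_C = ((15−7)/6)² = 1.778
te_D = (1 + 4·3 + 17)/6 = 30/6 = 5; σ²_D = ((17−1)/6)² = 7.111
te_E = (1 + 4·6 + 23)/6 = 48/6 = 8; σ²_E = ((23−1)/6)² = 13.444
te_F = (11 + 4·14 + 29)/6 = 96/6 = 16; σ²_F = ((29−11)/6)² = 9.000
te_G = (6 + 4·7 + 8)/6 = 42/6 = 7; σ²_G = ((8−6)/6)² = 0.111
te_H = (7 + 4·10 + 13)/6 = 60/6 = 10; σ²_H = ((13−7)/6)² = 1.000

Forward pass:
ES_A = 0; EF_A = 5
ES_B = 0; EF_B = 4
ES_C = max(EF_A=5, EF_B=4) = 5; EF_C = 5+11 = 16
ES_D = 5; EF_D = 5+5 = 10
ES_E = max(EF_B=4, EF_C=16) = 16; EF_E = 16+8 = 24
ES_F = 10; EF_F = 10+16 = 26
ES_G = 24; EF_G = 24+7 = 31
ES_H = max(EF_B=4, EF_F=26, EF_G=31) = 31; EF_H = 31+10 = 41
Expected project duration μ = 41 hours. Critical path: A → C → E → G → H.

Variance along critical path = 4.000 + 1.778 + 13.444 + 0.111 + 1.000 = 20.333; σ = √20.333 = 4.509 hours.
Z = (50 − 41) / 4.509 = 1.996
P(T ≤ 50) = Φ(1.996) ≈ 0.977

0.977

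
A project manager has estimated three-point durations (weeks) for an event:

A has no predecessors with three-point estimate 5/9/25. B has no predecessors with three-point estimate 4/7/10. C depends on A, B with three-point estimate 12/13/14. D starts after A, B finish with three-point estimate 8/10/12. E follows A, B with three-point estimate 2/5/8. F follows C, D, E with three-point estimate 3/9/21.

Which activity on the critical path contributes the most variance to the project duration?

A

te_A = (5 + 4·9 + 25)/6 = 66/6 = 11; σ²_A = ((25−5)/6)² = 11.111
te_B = (4 + 4·7 + 10)/6 = 42/6 = 7; σ²_B = ((10−4)/6)² = 1.000
te_C = (12 + 4·13 + 14)/6 = 78/6 = 13; σ²_C = ((14−12)/6)² = 0.111
te_D = (8 + 4·10 + 12)/6 = 60/6 = 10; σ²_D = ((12−8)/6)² = 0.444
te_E = (2 + 4·5 + 8)/6 = 30/6 = 5; σ²_E = ((8−2)/6)² = 1.000
te_F = (3 + 4·9 + 21)/6 = 60/6 = 10; σ²_F = ((21−3)/6)² = 9.000

Forward pass:
ES_A = 0; EF_A = 11
ES_B = 0; EF_B = 7
ES_C = max(EF_A=11, EF_B=7) = 11; EF_C = 11+13 = 24
ES_D = max(EF_A=11, EF_B=7) = 11; EF_D = 11+10 = 21
ES_E = max(EF_A=11, EF_B=7) = 11; EF_E = 11+5 = 16
ES_F = max(EF_C=24, EF_D=21, EF_E=16) = 24; EF_F = 24+10 = 34
Expected project duration μ = 34 weeks. Critical path: A → C → F.

Variances on critical path: σ²_A=11.111, σ²_C=0.111, σ²_F=9.000.
Largest is σ²_A = 11.111.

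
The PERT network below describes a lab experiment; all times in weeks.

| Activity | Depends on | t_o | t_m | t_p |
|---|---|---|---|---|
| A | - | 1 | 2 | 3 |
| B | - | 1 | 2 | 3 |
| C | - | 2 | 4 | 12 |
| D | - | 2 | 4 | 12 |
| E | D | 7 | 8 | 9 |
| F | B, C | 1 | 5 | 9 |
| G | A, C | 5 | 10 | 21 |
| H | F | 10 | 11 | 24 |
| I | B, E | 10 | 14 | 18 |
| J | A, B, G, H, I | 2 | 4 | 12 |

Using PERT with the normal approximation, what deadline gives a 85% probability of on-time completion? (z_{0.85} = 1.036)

34.8 weeks

te_A = (1 + 4·2 + 3)/6 = 12/6 = 2; σ²_A = ((3−1)/6)² = 0.111
te_B = (1 + 4·2 + 3)/6 = 12/6 = 2; σ²_B = ((3−1)/6)² = 0.111
te_C = (2 + 4·4 + 12)/6 = 30/6 = 5; σ²_C = ((12−2)/6)² = 2.778
te_D = (2 + 4·4 + 12)/6 = 30/6 = 5; σ²_D = ((12−2)/6)² = 2.778
te_E = (7 + 4·8 + 9)/6 = 48/6 = 8; σ²_E = ((9−7)/6)² = 0.111
te_F = (1 + 4·5 + 9)/6 = 30/6 = 5; σ²_F = ((9−1)/6)² = 1.778
te_G = (5 + 4·10 + 21)/6 = 66/6 = 11; σ²_G = ((21−5)/6)² = 7.111
te_H = (10 + 4·11 + 24)/6 = 78/6 = 13; σ²_H = ((24−10)/6)² = 5.444
te_I = (10 + 4·14 + 18)/6 = 84/6 = 14; σ²_I = ((18−10)/6)² = 1.778
te_J = (2 + 4·4 + 12)/6 = 30/6 = 5; σ²_J = ((12−2)/6)² = 2.778

Forward pass:
ES_A = 0; EF_A = 2
ES_B = 0; EF_B = 2
ES_C = 0; EF_C = 5
ES_D = 0; EF_D = 5
ES_E = 5; EF_E = 5+8 = 13
ES_F = max(EF_B=2, EF_C=5) = 5; EF_F = 5+5 = 10
ES_G = max(EF_A=2, EF_C=5) = 5; EF_G = 5+11 = 16
ES_H = 10; EF_H = 10+13 = 23
ES_I = max(EF_B=2, EF_E=13) = 13; EF_I = 13+14 = 27
ES_J = max(EF_A=2, EF_B=2, EF_G=16, EF_H=23, EF_I=27) = 27; EF_J = 27+5 = 32
Expected project duration μ = 32 weeks. Critical path: D → E → I → J.

Variance along critical path = 2.778 + 0.111 + 1.778 + 2.778 = 7.444; σ = 2.728 weeks.
D = μ + z·σ = 32 + 1.036·2.728 = 34.8 weeks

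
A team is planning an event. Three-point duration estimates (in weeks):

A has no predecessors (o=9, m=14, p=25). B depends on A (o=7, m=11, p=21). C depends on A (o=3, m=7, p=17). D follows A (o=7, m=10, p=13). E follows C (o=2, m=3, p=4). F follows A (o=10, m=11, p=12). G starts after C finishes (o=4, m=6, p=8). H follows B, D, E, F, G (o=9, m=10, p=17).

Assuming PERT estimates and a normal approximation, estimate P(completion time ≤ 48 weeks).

0.981

te_A = (9 + 4·14 + 25)/6 = 90/6 = 15; σ²_A = ((25−9)/6)² = 7.111
te_B = (7 + 4·11 + 21)/6 = 72/6 = 12; σ²_B = ((21−7)/6)² = 5.444
te_C = (3 + 4·7 + 17)/6 = 48/6 = 8; σ²_C = ((17−3)/6)² = 5.444
te_D = (7 + 4·10 + 13)/6 = 60/6 = 10; σ²_D = ((13−7)/6)² = 1.000
te_E = (2 + 4·3 + 4)/6 = 18/6 = 3; σ²_E = ((4−2)/6)² = 0.111
te_F = (10 + 4·11 + 12)/6 = 66/6 = 11; σ²_F = ((12−10)/6)² = 0.111
te_G = (4 + 4·6 + 8)/6 = 36/6 = 6; σ²_G = ((8−4)/6)² = 0.444
te_H = (9 + 4·10 + 17)/6 = 66/6 = 11; σ²_H = ((17−9)/6)² = 1.778

Forward pass:
ES_A = 0; EF_A = 15
ES_B = 15; EF_B = 15+12 = 27
ES_C = 15; EF_C = 15+8 = 23
ES_D = 15; EF_D = 15+10 = 25
ES_E = 23; EF_E = 23+3 = 26
ES_F = 15; EF_F = 15+11 = 26
ES_G = 23; EF_G = 23+6 = 29
ES_H = max(EF_B=27, EF_D=25, EF_E=26, EF_F=26, EF_G=29) = 29; EF_H = 29+11 = 40
Expected project duration μ = 40 weeks. Critical path: A → C → G → H.

Variance along critical path = 7.111 + 5.444 + 0.444 + 1.778 = 14.778; σ = √14.778 = 3.844 weeks.
Z = (48 − 40) / 3.844 = 2.081
P(T ≤ 48) = Φ(2.081) ≈ 0.981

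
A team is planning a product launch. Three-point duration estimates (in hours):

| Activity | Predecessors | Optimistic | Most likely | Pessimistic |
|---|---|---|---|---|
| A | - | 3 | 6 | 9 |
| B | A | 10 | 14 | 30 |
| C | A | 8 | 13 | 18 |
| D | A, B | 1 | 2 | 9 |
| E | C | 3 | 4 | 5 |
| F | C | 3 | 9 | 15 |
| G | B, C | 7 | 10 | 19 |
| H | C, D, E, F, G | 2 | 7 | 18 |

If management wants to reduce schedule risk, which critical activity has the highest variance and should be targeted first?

te_A = (3 + 4·6 + 9)/6 = 36/6 = 6; σ²_A = ((9−3)/6)² = 1.000
te_B = (10 + 4·14 + 30)/6 = 96/6 = 16; σ²_B = ((30−10)/6)² = 11.111
te_C = (8 + 4·13 + 18)/6 = 78/6 = 13; σ²_C = ((18−8)/6)² = 2.778
te_D = (1 + 4·2 + 9)/6 = 18/6 = 3; σ²_D = ((9−1)/6)² = 1.778
te_E = (3 + 4·4 + 5)/6 = 24/6 = 4; σ²_E = ((5−3)/6)² = 0.111
te_F = (3 + 4·9 + 15)/6 = 54/6 = 9; σ²_F = ((15−3)/6)² = 4.000
te_G = (7 + 4·10 + 19)/6 = 66/6 = 11; σ²_G = ((19−7)/6)² = 4.000
te_H = (2 + 4·7 + 18)/6 = 48/6 = 8; σ²_H = ((18−2)/6)² = 7.111

Forward pass:
ES_A = 0; EF_A = 6
ES_B = 6; EF_B = 6+16 = 22
ES_C = 6; EF_C = 6+13 = 19
ES_D = max(EF_A=6, EF_B=22) = 22; EF_D = 22+3 = 25
ES_E = 19; EF_E = 19+4 = 23
ES_F = 19; EF_F = 19+9 = 28
ES_G = max(EF_B=22, EF_C=19) = 22; EF_G = 22+11 = 33
ES_H = max(EF_C=19, EF_D=25, EF_E=23, EF_F=28, EF_G=33) = 33; EF_H = 33+8 = 41
Expected project duration μ = 41 hours. Critical path: A → B → G → H.

Variances on critical path: σ²_A=1.000, σ²_B=11.111, σ²_G=4.000, σ²_H=7.111.
Largest is σ²_B = 11.111.

B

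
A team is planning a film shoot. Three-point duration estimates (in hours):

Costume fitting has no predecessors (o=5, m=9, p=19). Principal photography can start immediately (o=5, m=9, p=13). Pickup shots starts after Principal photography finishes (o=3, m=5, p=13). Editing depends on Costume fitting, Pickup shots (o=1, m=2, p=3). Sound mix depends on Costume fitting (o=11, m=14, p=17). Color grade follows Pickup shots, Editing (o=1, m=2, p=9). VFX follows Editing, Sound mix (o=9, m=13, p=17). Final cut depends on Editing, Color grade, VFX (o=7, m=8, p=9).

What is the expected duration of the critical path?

te_Costume fitting = (5 + 4·9 + 19)/6 = 60/6 = 10
te_Principal photography = (5 + 4·9 + 13)/6 = 54/6 = 9
te_Pickup shots = (3 + 4·5 + 13)/6 = 36/6 = 6
te_Editing = (1 + 4·2 + 3)/6 = 12/6 = 2
te_Sound mix = (11 + 4·14 + 17)/6 = 84/6 = 14
te_Color grade = (1 + 4·2 + 9)/6 = 18/6 = 3
te_VFX = (9 + 4·13 + 17)/6 = 78/6 = 13
te_Final cut = (7 + 4·8 + 9)/6 = 48/6 = 8

Forward pass:
ES_Costume fitting = 0; EF_Costume fitting = 10
ES_Principal photography = 0; EF_Principal photography = 9
ES_Pickup shots = 9; EF_Pickup shots = 9+6 = 15
ES_Editing = max(EF_Costume fitting=10, EF_Pickup shots=15) = 15; EF_Editing = 15+2 = 17
ES_Sound mix = 10; EF_Sound mix = 10+14 = 24
ES_Color grade = max(EF_Pickup shots=15, EF_Editing=17) = 17; EF_Color grade = 17+3 = 20
ES_VFX = max(EF_Editing=17, EF_Sound mix=24) = 24; EF_VFX = 24+13 = 37
ES_Final cut = max(EF_Editing=17, EF_Color grade=20, EF_VFX=37) = 37; EF_Final cut = 37+8 = 45
Expected project duration μ = 45 hours. Critical path: Costume fitting → Sound mix → VFX → Final cut.

45 hours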